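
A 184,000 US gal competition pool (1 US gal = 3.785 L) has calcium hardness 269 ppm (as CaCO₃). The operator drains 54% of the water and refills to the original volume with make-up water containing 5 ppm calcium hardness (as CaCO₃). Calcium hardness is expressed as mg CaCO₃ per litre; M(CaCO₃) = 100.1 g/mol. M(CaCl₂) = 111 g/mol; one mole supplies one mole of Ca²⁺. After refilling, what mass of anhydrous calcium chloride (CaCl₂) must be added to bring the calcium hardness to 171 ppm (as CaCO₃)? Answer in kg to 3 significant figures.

34.4 kg

Volume: 184,000 US gal × 3.785 L/gal = 696,440 L.
After draining 54% and refilling: 269 × 0.46 + 5 × 0.54 = 126.44 ppm.
Deficit to target: 171 − 126.44 = 44.56 mg/L.
As CaCO₃: 44.56 mg/L × 696,440 L = 31,030 g; ÷ 100.1 = 310 mol Ca²⁺.
Mass: 310 × 111 = 34,410 g.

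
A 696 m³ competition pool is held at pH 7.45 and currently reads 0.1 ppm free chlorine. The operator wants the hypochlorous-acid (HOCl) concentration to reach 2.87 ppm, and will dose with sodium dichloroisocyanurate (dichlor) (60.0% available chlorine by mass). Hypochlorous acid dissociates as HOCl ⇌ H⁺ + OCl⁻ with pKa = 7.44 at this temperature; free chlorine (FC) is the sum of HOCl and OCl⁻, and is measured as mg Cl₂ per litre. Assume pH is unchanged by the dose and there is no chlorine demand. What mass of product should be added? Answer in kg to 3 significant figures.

6.62 kg

Volume: 696 m³ = 696,000 L.
[OCl⁻]/[HOCl] = 10^(pH − pKa) = 10^(7.45 − 7.44) = 1.023; fraction as HOCl = 1/(1 + 1.023) = 0.4942.
Free chlorine required for 2.87 ppm HOCl: 2.87 / 0.4942 = 5.807 ppm.
FC to add: 5.807 − 0.1 = 5.707 mg/L as Cl₂.
Cl₂ equivalent: 5.707 mg/L × 696,000 L = 3972 g.
Product at 60.0% available Cl: 3972 / 0.6 = 6620 g.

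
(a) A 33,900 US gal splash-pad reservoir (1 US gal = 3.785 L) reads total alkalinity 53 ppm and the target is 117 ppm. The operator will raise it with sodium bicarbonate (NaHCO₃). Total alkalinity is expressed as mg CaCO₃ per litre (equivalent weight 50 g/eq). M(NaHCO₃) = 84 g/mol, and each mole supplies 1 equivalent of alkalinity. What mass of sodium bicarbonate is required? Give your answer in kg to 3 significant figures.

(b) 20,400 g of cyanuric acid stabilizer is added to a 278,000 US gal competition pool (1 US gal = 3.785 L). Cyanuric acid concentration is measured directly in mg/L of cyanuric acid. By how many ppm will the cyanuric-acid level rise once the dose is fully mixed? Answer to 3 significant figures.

(a) 13.8 kg; (b) 19.4 ppm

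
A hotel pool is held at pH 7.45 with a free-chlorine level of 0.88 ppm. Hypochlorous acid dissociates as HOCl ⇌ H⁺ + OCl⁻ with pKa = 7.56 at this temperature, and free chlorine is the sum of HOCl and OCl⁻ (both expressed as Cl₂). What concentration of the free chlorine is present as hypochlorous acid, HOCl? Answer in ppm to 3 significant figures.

[OCl⁻]/[HOCl] = 10^(pH − pKa) = 10^(7.45 − 7.56) = 10^-0.11 = 0.7762.
Fraction as HOCl = 1 / (1 + 0.7762) = 0.563.
HOCl = 0.563 × 0.88 ppm = 0.4954 ppm.

0.495 ppm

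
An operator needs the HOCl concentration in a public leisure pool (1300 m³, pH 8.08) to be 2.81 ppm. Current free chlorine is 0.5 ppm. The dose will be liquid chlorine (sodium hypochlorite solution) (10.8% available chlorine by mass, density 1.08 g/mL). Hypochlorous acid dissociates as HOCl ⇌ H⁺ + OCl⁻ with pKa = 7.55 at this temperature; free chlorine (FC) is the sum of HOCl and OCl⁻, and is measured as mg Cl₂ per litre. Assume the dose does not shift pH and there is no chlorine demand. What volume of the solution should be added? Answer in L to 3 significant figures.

132 L

Volume: 1300 m³ = 1,300,000 L.
[OCl⁻]/[HOCl] = 10^(pH − pKa) = 10^(8.08 − 7.55) = 3.388; fraction as HOCl = 1/(1 + 3.388) = 0.2279.
Free chlorine required for 2.81 ppm HOCl: 2.81 / 0.2279 = 12.33 ppm.
FC to add: 12.33 − 0.5 = 11.83 mg/L as Cl₂.
Cl₂ equivalent: 11.83 mg/L × 1,300,000 L = 15,380 g.
Product at 10.8% available Cl: 15,380 / 0.108 = 142,400 g.
Volume: 142,400 g ÷ 1.08 g/mL = 131,900 mL.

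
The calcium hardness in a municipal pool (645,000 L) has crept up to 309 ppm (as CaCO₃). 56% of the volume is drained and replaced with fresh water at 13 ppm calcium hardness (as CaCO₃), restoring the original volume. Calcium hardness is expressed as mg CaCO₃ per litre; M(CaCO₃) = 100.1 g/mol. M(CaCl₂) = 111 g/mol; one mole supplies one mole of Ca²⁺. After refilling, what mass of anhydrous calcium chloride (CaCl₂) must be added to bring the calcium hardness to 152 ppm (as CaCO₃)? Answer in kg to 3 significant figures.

After draining 56% and refilling: 309 × 0.44 + 13 × 0.56 = 143.24 ppm.
Deficit to target: 152 − 143.24 = 8.76 mg/L.
As CaCO₃: 8.76 mg/L × 645,000 L = 5650 g; ÷ 100.1 = 56.45 mol Ca²⁺.
Mass: 56.45 × 111 = 6265 g.

6.27 kg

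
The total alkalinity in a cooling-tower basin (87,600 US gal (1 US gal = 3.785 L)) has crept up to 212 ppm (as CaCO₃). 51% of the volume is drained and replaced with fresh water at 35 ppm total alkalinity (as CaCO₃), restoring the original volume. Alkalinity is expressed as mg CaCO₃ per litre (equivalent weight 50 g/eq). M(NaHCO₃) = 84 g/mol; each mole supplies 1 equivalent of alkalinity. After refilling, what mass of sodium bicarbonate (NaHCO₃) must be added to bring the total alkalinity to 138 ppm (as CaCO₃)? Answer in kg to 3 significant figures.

Volume: 87,600 US gal × 3.785 L/gal = 331,566 L.
After draining 51% and refilling: 212 × 0.49 + 35 × 0.51 = 121.73 ppm.
Deficit to target: 138 − 121.73 = 16.27 mg/L.
As CaCO₃: 16.27 mg/L × 331,566 L = 5395 g; ÷ 50 g/eq ÷ 1 = 107.9 mol NaHCO₃.
Mass: 107.9 × 84 = 9063 g.

9.06 kg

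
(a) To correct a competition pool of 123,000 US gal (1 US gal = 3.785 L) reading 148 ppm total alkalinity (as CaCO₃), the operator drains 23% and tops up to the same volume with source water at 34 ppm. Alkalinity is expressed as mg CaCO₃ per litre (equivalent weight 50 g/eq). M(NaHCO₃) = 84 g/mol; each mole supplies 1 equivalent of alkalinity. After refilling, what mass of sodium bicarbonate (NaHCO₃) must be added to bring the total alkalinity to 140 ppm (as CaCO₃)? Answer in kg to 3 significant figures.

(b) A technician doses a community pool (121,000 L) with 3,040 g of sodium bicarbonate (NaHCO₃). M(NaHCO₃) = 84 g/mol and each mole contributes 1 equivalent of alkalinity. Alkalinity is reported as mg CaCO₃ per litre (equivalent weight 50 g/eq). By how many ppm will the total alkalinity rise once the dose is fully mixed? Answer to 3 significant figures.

(a) 14.3 kg; (b) 15.0 ppm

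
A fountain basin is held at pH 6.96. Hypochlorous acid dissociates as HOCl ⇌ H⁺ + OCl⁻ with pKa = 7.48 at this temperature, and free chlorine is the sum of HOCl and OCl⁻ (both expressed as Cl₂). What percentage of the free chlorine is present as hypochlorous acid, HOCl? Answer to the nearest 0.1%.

[OCl⁻]/[HOCl] = 10^(pH − pKa) = 10^(6.96 − 7.48) = 10^-0.52 = 0.302.
Fraction as HOCl = 1 / (1 + 0.302) = 0.7681.

76.8%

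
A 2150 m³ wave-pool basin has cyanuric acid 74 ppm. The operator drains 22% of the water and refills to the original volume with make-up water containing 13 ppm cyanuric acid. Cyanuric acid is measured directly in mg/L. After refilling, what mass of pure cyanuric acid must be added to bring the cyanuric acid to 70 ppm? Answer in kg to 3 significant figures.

20.3 kg

Volume: 2150 m³ = 2,150,000 L.
After draining 22% and refilling: 74 × 0.78 + 13 × 0.22 = 60.58 ppm.
Deficit to target: 70 − 60.58 = 9.42 mg/L.
Mass: 9.42 mg/L × 2,150,000 L = 20,250 g cyanuric acid.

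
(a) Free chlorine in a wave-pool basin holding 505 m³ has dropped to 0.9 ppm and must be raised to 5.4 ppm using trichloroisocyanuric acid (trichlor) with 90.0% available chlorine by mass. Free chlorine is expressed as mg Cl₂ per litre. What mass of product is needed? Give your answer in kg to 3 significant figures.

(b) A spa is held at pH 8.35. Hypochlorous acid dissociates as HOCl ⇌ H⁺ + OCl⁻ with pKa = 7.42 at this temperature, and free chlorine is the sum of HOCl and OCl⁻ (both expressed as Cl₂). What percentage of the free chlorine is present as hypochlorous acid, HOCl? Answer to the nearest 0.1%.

(a) 2.52 kg; (b) 10.5%

(a) Volume: 505 m³ = 505,000 L.
(a) Chlorine deficit: 5.4 − 0.9 = 4.5 ppm = 4.5 mg/L as Cl₂.
(a) Cl₂ equivalent needed: 4.5 mg/L × 505,000 L = 2,272,000 mg = 2272 g.
(a) Product at 90.0% available chlorine: 2272 / 0.9 = 2525 g.

(b) [OCl⁻]/[HOCl] = 10^(pH − pKa) = 10^(8.35 − 7.42) = 10^0.93 = 8.511.
(b) Fraction as HOCl = 1 / (1 + 8.511) = 0.1051.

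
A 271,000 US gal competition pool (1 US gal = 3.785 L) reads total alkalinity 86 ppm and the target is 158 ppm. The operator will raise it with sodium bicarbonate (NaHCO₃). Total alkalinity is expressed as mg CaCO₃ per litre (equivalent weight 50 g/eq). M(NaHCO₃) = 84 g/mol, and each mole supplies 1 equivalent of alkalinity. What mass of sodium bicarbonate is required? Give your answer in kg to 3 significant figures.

Volume: 271,000 US gal × 3.785 L/gal = 1,025,735 L.
Alkalinity to add: (158 − 86) = 72 mg/L as CaCO₃ × 1,025,735 L = 73,850 g as CaCO₃.
Equivalents: 73,850 g ÷ 50 g/eq = 1477 eq.
NaHCO₃ supplies 1 eq per mole → 1477 mol.
Mass: 1477 mol × 84 g/mol = 124,100 g.

124 kg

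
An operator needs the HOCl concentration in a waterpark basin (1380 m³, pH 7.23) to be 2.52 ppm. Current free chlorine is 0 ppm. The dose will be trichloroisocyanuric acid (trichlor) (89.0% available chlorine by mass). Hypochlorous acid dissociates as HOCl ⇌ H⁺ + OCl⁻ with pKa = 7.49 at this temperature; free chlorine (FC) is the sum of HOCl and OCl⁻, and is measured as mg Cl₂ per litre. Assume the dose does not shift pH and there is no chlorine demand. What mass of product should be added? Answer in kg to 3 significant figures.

6.05 kg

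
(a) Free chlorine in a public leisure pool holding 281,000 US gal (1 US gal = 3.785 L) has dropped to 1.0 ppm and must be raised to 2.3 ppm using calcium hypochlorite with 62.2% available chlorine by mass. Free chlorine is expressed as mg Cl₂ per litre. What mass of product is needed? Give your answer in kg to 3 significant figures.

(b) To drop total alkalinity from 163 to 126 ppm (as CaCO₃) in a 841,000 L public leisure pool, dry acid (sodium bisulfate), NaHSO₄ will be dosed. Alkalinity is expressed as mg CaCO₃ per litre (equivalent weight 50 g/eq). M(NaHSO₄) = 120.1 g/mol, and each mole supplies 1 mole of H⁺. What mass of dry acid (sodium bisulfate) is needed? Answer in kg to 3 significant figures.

(a) Volume: 281,000 US gal × 3.785 L/gal = 1,063,585 L.
(a) Chlorine deficit: 2.3 − 1.0 = 1.3 ppm = 1.3 mg/L as Cl₂.
(a) Cl₂ equivalent needed: 1.3 mg/L × 1,063,585 L = 1,383,000 mg = 1383 g.
(a) Product at 62.2% available chlorine: 1383 / 0.622 = 2223 g.

(b) Alkalinity to neutralize: (163 − 126) = 37 mg/L as CaCO₃ × 841,000 L = 31,120 g as CaCO₃.
(b) Equivalents of H⁺ required: 31,120 ÷ 50 g/eq = 622.3 eq = 622.3 mol NaHSO₄.
(b) Mass of NaHSO₄: 622.3 × 120.1 = 74,740 g.

(a) 2.22 kg; (b) 74.7 kg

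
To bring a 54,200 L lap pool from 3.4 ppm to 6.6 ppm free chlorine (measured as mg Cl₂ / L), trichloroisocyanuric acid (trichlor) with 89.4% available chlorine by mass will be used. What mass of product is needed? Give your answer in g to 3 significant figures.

194 g

Chlorine deficit: 6.6 − 3.4 = 3.2 ppm = 3.2 mg/L as Cl₂.
Cl₂ equivalent needed: 3.2 mg/L × 54,200 L = 173,400 mg = 173.4 g.
Product at 89.4% available chlorine: 173.4 / 0.894 = 194 g.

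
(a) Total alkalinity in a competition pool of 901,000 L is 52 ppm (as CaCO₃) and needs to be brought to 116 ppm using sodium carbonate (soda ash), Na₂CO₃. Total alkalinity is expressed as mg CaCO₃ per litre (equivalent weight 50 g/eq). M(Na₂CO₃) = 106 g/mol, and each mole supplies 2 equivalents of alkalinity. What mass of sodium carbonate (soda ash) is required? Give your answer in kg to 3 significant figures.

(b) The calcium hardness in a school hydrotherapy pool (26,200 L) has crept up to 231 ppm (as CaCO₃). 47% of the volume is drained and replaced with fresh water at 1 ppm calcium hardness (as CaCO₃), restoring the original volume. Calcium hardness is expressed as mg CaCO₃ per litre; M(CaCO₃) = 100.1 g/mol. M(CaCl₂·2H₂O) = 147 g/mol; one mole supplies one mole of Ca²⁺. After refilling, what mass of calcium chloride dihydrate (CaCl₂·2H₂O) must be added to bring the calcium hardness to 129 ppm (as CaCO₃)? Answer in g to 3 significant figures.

(a) Alkalinity to add: (116 − 52) = 64 mg/L as CaCO₃ × 901,000 L = 57,660 g as CaCO₃.
(a) Equivalents: 57,660 g ÷ 50 g/eq = 1153 eq.
(a) Each mole of Na₂CO₃ supplies 2 eq, so 1153 / 2 = 576.6 mol.
(a) Mass: 576.6 mol × 106 g/mol = 61,120 g.

(b) After draining 47% and refilling: 231 × 0.53 + 1 × 0.47 = 122.9 ppm.
(b) Deficit to target: 129 − 122.9 = 6.1 mg/L.
(b) As CaCO₃: 6.1 mg/L × 26,200 L = 159.8 g; ÷ 100.1 = 1.597 mol Ca²⁺.
(b) Mass: 1.597 × 147 = 234.7 g.

(a) 61.1 kg; (b) 235 g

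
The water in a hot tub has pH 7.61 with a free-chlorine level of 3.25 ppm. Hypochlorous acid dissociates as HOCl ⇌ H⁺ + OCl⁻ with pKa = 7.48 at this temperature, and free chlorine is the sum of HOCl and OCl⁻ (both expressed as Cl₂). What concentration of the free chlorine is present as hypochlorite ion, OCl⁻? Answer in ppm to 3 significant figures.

[OCl⁻]/[HOCl] = 10^(pH − pKa) = 10^(7.61 − 7.48) = 10^0.13 = 1.349.
Fraction as HOCl = 1 / (1 + 1.349) = 0.4257.
OCl⁻ = (1 − 0.4257) × 3.25 ppm = 1.866 ppm.

1.87 ppm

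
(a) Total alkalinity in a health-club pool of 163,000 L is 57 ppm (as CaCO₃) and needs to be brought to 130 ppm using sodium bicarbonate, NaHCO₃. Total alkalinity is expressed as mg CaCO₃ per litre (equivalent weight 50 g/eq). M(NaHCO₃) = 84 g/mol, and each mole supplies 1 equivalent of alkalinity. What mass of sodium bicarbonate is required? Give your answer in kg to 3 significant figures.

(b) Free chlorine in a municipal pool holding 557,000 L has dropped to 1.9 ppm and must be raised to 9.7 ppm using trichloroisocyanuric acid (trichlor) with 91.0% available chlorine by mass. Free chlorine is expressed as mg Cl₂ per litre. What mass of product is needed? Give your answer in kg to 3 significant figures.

(a) 20.0 kg; (b) 4.77 kg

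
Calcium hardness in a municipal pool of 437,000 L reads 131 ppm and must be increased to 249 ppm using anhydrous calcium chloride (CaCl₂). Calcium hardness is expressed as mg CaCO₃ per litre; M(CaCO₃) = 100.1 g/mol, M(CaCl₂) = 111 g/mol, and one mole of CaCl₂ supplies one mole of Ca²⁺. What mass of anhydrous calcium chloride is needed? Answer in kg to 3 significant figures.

57.2 kg

Hardness to add: (249 − 131) = 118 mg/L as CaCO₃ × 437,000 L = 51,570 g as CaCO₃.
Moles of Ca²⁺ (1 mol Ca²⁺ ≡ 1 mol CaCO₃): 51,570 / 100.1 g/mol = 515.1 mol.
Mass of CaCl₂: 515.1 × 111 = 57,180 g.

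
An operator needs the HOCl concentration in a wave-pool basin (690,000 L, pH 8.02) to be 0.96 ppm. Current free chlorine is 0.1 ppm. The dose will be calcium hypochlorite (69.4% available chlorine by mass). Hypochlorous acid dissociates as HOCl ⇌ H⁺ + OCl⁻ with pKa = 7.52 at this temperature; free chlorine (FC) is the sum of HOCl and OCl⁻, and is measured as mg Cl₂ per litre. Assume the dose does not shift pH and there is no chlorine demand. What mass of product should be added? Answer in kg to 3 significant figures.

[OCl⁻]/[HOCl] = 10^(pH − pKa) = 10^(8.02 − 7.52) = 3.162; fraction as HOCl = 1/(1 + 3.162) = 0.2403.
Free chlorine required for 0.96 ppm HOCl: 0.96 / 0.2403 = 3.996 ppm.
FC to add: 3.996 − 0.1 = 3.896 mg/L as Cl₂.
Cl₂ equivalent: 3.896 mg/L × 690,000 L = 2688 g.
Product at 69.4% available Cl: 2688 / 0.694 = 3873 g.

3.87 kg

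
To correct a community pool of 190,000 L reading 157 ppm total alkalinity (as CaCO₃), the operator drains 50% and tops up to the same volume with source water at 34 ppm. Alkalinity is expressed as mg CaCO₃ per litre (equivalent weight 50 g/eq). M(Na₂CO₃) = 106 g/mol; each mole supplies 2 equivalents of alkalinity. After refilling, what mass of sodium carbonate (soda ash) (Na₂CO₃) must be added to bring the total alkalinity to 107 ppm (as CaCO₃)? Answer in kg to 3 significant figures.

After draining 50% and refilling: 157 × 0.50 + 34 × 0.50 = 95.5 ppm.
Deficit to target: 107 − 95.5 = 11.5 mg/L.
As CaCO₃: 11.5 mg/L × 190,000 L = 2185 g; ÷ 50 g/eq ÷ 2 = 21.85 mol Na₂CO₃.
Mass: 21.85 × 106 = 2316 g.

2.32 kg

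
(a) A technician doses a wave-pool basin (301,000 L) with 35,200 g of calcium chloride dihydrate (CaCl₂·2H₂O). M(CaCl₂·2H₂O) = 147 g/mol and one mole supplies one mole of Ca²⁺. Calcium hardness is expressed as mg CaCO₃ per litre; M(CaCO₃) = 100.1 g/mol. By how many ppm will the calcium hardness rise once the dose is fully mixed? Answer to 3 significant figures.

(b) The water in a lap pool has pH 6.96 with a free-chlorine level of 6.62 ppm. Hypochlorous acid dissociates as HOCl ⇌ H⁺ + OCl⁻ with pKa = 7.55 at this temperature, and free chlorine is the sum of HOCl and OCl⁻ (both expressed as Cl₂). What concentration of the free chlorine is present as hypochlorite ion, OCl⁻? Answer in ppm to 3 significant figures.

(a) Moles of Ca²⁺: 35,200 g ÷ 147 g/mol = 239.5 mol.
(a) As CaCO₃: 239.5 mol × 100.1 g/mol = 23,970 g.
(a) Rise: 23,970 g / 301,000 L × 1000 = 79.63 mg/L.

(b) [OCl⁻]/[HOCl] = 10^(pH − pKa) = 10^(6.96 − 7.55) = 10^-0.59 = 0.257.
(b) Fraction as HOCl = 1 / (1 + 0.257) = 0.7955.
(b) OCl⁻ = (1 − 0.7955) × 6.62 ppm = 1.354 ppm.

(a) 79.6 ppm; (b) 1.35 ppm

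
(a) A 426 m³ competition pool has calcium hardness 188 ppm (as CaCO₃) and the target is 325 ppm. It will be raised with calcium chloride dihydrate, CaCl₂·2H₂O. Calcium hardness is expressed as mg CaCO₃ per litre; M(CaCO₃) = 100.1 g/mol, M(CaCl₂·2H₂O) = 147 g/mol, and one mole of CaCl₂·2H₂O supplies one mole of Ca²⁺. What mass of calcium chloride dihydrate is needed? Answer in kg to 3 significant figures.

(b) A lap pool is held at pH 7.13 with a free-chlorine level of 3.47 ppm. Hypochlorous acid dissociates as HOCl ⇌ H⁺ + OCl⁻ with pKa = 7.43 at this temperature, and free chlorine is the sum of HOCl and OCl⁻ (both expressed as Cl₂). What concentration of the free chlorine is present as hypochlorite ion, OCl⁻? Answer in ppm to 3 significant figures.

(a) 85.7 kg; (b) 1.16 ppm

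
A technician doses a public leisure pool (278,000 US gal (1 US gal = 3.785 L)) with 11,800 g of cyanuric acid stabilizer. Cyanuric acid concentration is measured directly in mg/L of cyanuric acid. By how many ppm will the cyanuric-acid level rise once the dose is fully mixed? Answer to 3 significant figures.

11.2 ppm

Volume: 278,000 US gal × 3.785 L/gal = 1,052,230 L.
Rise: 11,800 g / 1,052,230 L × 1000 = 11.21 mg/L.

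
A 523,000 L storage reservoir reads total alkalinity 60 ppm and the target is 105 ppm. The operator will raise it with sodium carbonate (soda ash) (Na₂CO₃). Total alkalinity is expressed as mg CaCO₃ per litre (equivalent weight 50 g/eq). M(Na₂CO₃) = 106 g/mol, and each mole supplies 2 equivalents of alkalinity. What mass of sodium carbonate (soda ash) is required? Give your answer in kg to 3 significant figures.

24.9 kg

Alkalinity to add: (105 − 60) = 45 mg/L as CaCO₃ × 523,000 L = 23,540 g as CaCO₃.
Equivalents: 23,540 g ÷ 50 g/eq = 470.7 eq.
Each mole of Na₂CO₃ supplies 2 eq, so 470.7 / 2 = 235.3 mol.
Mass: 235.3 mol × 106 g/mol = 24,950 g.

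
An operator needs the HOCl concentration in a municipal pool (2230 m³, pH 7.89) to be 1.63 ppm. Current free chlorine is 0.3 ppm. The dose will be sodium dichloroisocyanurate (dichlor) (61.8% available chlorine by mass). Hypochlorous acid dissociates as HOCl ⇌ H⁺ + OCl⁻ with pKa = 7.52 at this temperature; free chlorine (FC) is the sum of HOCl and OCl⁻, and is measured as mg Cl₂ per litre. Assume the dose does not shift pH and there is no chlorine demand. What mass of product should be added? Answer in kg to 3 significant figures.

Volume: 2230 m³ = 2,230,000 L.
[OCl⁻]/[HOCl] = 10^(pH − pKa) = 10^(7.89 − 7.52) = 2.344; fraction as HOCl = 1/(1 + 2.344) = 0.299.
Free chlorine required for 1.63 ppm HOCl: 1.63 / 0.299 = 5.451 ppm.
FC to add: 5.451 − 0.3 = 5.151 mg/L as Cl₂.
Cl₂ equivalent: 5.151 mg/L × 2,230,000 L = 11,490 g.
Product at 61.8% available Cl: 11,490 / 0.618 = 18,590 g.

18.6 kg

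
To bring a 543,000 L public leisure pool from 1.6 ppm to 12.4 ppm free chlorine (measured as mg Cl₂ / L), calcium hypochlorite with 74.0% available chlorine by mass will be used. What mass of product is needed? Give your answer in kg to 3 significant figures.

Chlorine deficit: 12.4 − 1.6 = 10.8 ppm = 10.8 mg/L as Cl₂.
Cl₂ equivalent needed: 10.8 mg/L × 543,000 L = 5,864,000 mg = 5864 g.
Product at 74.0% available chlorine: 5864 / 0.74 = 7925 g.

7.92 kg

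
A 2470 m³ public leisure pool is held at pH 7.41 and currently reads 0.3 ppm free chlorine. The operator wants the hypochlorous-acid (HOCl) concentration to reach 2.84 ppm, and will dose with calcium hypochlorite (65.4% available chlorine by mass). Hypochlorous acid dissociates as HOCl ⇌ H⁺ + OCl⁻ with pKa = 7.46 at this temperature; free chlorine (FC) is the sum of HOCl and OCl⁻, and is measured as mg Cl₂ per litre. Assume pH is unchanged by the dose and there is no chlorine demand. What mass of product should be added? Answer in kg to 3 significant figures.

Volume: 2470 m³ = 2,470,000 L.
[OCl⁻]/[HOCl] = 10^(pH − pKa) = 10^(7.41 − 7.46) = 0.8913; fraction as HOCl = 1/(1 + 0.8913) = 0.5288.
Free chlorine required for 2.84 ppm HOCl: 2.84 / 0.5288 = 5.371 ppm.
FC to add: 5.371 − 0.3 = 5.071 mg/L as Cl₂.
Cl₂ equivalent: 5.071 mg/L × 2,470,000 L = 12,530 g.
Product at 65.4% available Cl: 12,530 / 0.654 = 19,150 g.

19.2 kg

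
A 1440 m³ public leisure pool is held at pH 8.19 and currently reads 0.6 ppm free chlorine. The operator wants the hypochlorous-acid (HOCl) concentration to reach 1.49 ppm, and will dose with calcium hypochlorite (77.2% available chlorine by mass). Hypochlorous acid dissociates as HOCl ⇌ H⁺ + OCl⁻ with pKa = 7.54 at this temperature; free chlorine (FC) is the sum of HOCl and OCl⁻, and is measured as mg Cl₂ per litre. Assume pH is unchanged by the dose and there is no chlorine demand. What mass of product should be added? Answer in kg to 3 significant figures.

Volume: 1440 m³ = 1,440,000 L.
[OCl⁻]/[HOCl] = 10^(pH − pKa) = 10^(8.19 − 7.54) = 4.467; fraction as HOCl = 1/(1 + 4.467) = 0.1829.
Free chlorine required for 1.49 ppm HOCl: 1.49 / 0.1829 = 8.146 ppm.
FC to add: 8.146 − 0.6 = 7.546 mg/L as Cl₂.
Cl₂ equivalent: 7.546 mg/L × 1,440,000 L = 10,870 g.
Product at 77.2% available Cl: 10,870 / 0.772 = 14,070 g.

14.1 kg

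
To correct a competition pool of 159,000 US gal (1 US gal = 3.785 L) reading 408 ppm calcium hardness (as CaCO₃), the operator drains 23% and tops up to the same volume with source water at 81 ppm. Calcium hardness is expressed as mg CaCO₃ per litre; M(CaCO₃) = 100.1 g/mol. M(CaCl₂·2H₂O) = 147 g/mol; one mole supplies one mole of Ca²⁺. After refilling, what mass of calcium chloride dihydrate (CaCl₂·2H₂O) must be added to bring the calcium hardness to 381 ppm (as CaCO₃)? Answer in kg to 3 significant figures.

Volume: 159,000 US gal × 3.785 L/gal = 601,815 L.
After draining 23% and refilling: 408 × 0.77 + 81 × 0.23 = 332.79 ppm.
Deficit to target: 381 − 332.79 = 48.21 mg/L.
As CaCO₃: 48.21 mg/L × 601,815 L = 29,010 g; ÷ 100.1 = 289.8 mol Ca²⁺.
Mass: 289.8 × 147 = 42,610 g.

42.6 kg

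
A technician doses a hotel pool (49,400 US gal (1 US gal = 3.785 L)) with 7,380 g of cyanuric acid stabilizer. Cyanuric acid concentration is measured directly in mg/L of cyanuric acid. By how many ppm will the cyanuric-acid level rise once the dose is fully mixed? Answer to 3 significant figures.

39.5 ppm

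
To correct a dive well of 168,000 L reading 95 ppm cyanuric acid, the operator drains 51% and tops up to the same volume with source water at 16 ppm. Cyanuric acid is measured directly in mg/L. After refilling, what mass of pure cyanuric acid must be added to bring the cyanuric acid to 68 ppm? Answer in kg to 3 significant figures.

After draining 51% and refilling: 95 × 0.49 + 16 × 0.51 = 54.71 ppm.
Deficit to target: 68 − 54.71 = 13.29 mg/L.
Mass: 13.29 mg/L × 168,000 L = 2233 g cyanuric acid.

2.23 kg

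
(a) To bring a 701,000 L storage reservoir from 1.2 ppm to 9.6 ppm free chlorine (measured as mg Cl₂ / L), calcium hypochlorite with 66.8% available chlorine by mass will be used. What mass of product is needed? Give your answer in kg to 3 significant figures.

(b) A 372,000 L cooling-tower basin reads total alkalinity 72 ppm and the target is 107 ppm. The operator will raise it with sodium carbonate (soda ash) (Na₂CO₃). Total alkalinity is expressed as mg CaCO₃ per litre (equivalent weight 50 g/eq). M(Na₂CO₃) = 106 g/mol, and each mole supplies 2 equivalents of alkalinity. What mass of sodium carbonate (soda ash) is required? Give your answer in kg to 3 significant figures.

(a) Chlorine deficit: 9.6 − 1.2 = 8.4 ppm = 8.4 mg/L as Cl₂.
(a) Cl₂ equivalent needed: 8.4 mg/L × 701,000 L = 5,888,000 mg = 5888 g.
(a) Product at 66.8% available chlorine: 5888 / 0.668 = 8815 g.

(b) Alkalinity to add: (107 − 72) = 35 mg/L as CaCO₃ × 372,000 L = 13,020 g as CaCO₃.
(b) Equivalents: 13,020 g ÷ 50 g/eq = 260.4 eq.
(b) Each mole of Na₂CO₃ supplies 2 eq, so 260.4 / 2 = 130.2 mol.
(b) Mass: 130.2 mol × 106 g/mol = 13,800 g.

(a) 8.81 kg; (b) 13.8 kg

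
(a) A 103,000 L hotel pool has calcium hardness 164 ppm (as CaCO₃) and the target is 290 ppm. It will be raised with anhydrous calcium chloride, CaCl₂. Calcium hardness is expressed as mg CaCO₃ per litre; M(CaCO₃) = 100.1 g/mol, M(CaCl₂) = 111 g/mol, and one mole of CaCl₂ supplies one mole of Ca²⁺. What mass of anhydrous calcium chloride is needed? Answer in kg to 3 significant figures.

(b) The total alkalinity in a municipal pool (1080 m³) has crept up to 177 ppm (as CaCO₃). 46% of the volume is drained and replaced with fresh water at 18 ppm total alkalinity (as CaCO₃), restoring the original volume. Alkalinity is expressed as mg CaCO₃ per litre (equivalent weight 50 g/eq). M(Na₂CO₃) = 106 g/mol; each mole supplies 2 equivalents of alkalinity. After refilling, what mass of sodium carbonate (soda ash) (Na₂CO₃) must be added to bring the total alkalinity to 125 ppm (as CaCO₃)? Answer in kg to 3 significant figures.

(a) 14.4 kg; (b) 24.2 kg

(a) Hardness to add: (290 − 164) = 126 mg/L as CaCO₃ × 103,000 L = 12,980 g as CaCO₃.
(a) Moles of Ca²⁺ (1 mol Ca²⁺ ≡ 1 mol CaCO₃): 12,980 / 100.1 g/mol = 129.7 mol.
(a) Mass of CaCl₂: 129.7 × 111 = 14,390 g.

(b) Volume: 1080 m³ = 1,080,000 L.
(b) After draining 46% and refilling: 177 × 0.54 + 18 × 0.46 = 103.86 ppm.
(b) Deficit to target: 125 − 103.86 = 21.14 mg/L.
(b) As CaCO₃: 21.14 mg/L × 1,080,000 L = 22,830 g; ÷ 50 g/eq ÷ 2 = 228.3 mol Na₂CO₃.
(b) Mass: 228.3 × 106 = 24,200 g.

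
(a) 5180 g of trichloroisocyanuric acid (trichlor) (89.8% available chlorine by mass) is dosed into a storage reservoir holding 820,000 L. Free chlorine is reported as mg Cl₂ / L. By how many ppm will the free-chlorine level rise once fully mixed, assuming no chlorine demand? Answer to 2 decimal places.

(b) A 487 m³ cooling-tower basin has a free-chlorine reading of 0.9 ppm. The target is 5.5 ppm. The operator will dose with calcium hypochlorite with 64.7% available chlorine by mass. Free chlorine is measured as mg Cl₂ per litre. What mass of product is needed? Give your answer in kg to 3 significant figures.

(a) Available chlorine delivered: 5180 g × 0.898 = 4652 g as Cl₂.
(a) Concentration rise: 4652 g / 820,000 L = 5.673 mg/L = 5.67 ppm.

(b) Volume: 487 m³ = 487,000 L.
(b) Chlorine deficit: 5.5 − 0.9 = 4.6 ppm = 4.6 mg/L as Cl₂.
(b) Cl₂ equivalent needed: 4.6 mg/L × 487,000 L = 2,240,000 mg = 2240 g.
(b) Product at 64.7% available chlorine: 2240 / 0.647 = 3462 g.

(a) 5.67 ppm; (b) 3.46 kg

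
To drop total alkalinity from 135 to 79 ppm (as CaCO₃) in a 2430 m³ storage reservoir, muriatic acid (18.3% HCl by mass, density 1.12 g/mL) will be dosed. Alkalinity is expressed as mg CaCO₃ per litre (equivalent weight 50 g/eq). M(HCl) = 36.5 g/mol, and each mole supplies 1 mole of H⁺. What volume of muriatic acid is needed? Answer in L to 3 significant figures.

485 L

Volume: 2430 m³ = 2,430,000 L.
Alkalinity to neutralize: (135 − 79) = 56 mg/L as CaCO₃ × 2,430,000 L = 136,100 g as CaCO₃.
Equivalents of H⁺ required: 136,100 ÷ 50 g/eq = 2722 eq = 2722 mol HCl.
Mass of HCl: 2722 × 36.5 = 99,340 g.
Mass of 18.3% solution: 99,340 / 0.183 = 542,800 g.
Volume: 542,800 g ÷ 1.12 g/mL = 484,700 mL.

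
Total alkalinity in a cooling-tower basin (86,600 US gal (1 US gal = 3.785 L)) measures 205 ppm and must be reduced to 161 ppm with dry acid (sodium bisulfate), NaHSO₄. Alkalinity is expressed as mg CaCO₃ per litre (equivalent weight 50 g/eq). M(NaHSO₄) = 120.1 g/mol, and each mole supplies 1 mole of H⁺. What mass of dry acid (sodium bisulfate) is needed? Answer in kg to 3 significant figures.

34.6 kg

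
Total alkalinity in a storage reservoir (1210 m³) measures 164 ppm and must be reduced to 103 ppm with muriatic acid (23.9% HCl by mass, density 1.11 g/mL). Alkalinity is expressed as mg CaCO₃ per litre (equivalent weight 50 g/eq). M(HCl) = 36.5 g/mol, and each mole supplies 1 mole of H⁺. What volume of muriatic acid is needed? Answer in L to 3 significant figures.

203 L

Volume: 1210 m³ = 1,210,000 L.
Alkalinity to neutralize: (164 − 103) = 61 mg/L as CaCO₃ × 1,210,000 L = 73,810 g as CaCO₃.
Equivalents of H⁺ required: 73,810 ÷ 50 g/eq = 1476 eq = 1476 mol HCl.
Mass of HCl: 1476 × 36.5 = 53,880 g.
Mass of 23.9% solution: 53,880 / 0.239 = 225,400 g.
Volume: 225,400 g ÷ 1.11 g/mL = 203,100 mL.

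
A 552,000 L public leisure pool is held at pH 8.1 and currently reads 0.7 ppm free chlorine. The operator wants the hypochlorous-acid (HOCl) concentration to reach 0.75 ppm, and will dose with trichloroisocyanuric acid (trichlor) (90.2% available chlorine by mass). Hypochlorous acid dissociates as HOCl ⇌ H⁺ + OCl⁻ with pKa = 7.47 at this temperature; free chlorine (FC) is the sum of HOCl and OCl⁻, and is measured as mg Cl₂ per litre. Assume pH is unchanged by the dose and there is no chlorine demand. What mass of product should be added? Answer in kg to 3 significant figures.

1.99 kg

[OCl⁻]/[HOCl] = 10^(pH − pKa) = 10^(8.1 − 7.47) = 4.266; fraction as HOCl = 1/(1 + 4.266) = 0.1899.
Free chlorine required for 0.75 ppm HOCl: 0.75 / 0.1899 = 3.949 ppm.
FC to add: 3.949 − 0.7 = 3.249 mg/L as Cl₂.
Cl₂ equivalent: 3.249 mg/L × 552,000 L = 1794 g.
Product at 90.2% available Cl: 1794 / 0.902 = 1989 g.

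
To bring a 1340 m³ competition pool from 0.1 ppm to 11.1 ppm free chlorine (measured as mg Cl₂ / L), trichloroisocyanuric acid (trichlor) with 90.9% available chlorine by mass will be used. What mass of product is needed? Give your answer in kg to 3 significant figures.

Volume: 1340 m³ = 1,340,000 L.
Chlorine deficit: 11.1 − 0.1 = 11 ppm = 11 mg/L as Cl₂.
Cl₂ equivalent needed: 11 mg/L × 1,340,000 L = 14,740,000 mg = 14,740 g.
Product at 90.9% available chlorine: 14,740 / 0.909 = 16,220 g.

16.2 kg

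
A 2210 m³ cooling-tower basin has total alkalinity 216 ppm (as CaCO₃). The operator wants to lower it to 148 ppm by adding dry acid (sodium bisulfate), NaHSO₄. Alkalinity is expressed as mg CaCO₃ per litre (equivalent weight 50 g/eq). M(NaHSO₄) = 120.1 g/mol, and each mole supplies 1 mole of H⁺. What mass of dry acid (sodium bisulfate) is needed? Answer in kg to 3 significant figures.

361 kg

Volume: 2210 m³ = 2,210,000 L.
Alkalinity to neutralize: (216 − 148) = 68 mg/L as CaCO₃ × 2,210,000 L = 150,300 g as CaCO₃.
Equivalents of H⁺ required: 150,300 ÷ 50 g/eq = 3006 eq = 3006 mol NaHSO₄.
Mass of NaHSO₄: 3006 × 120.1 = 361,000 g.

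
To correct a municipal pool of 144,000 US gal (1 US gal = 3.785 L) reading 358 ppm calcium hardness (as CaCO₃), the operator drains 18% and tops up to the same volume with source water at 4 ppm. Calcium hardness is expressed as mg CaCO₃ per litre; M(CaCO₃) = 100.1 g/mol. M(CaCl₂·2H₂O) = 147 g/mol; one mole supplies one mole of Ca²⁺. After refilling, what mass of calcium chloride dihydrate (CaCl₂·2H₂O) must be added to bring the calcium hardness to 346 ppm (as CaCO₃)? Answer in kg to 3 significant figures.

41.4 kg

Volume: 144,000 US gal × 3.785 L/gal = 545,040 L.
After draining 18% and refilling: 358 × 0.82 + 4 × 0.18 = 294.28 ppm.
Deficit to target: 346 − 294.28 = 51.72 mg/L.
As CaCO₃: 51.72 mg/L × 545,040 L = 28,190 g; ÷ 100.1 = 281.6 mol Ca²⁺.
Mass: 281.6 × 147 = 41,400 g.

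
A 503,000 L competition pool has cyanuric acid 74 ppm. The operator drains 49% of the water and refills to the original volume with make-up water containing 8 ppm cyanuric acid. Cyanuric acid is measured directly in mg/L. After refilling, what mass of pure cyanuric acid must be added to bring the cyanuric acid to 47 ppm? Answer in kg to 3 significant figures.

After draining 49% and refilling: 74 × 0.51 + 8 × 0.49 = 41.66 ppm.
Deficit to target: 47 − 41.66 = 5.34 mg/L.
Mass: 5.34 mg/L × 503,000 L = 2686 g cyanuric acid.

2.69 kg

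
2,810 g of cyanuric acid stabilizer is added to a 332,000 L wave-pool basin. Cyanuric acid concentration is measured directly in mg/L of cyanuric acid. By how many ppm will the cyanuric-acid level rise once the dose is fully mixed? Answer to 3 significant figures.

8.46 ppm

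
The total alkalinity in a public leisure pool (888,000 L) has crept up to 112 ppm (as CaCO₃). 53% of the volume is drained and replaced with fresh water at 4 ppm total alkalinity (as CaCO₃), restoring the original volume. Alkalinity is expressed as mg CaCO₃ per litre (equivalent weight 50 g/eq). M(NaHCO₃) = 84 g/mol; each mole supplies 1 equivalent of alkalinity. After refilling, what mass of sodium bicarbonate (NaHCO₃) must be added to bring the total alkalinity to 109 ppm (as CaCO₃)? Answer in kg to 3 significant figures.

80.9 kg

After draining 53% and refilling: 112 × 0.47 + 4 × 0.53 = 54.76 ppm.
Deficit to target: 109 − 54.76 = 54.24 mg/L.
As CaCO₃: 54.24 mg/L × 888,000 L = 48,170 g; ÷ 50 g/eq ÷ 1 = 963.3 mol NaHCO₃.
Mass: 963.3 × 84 = 80,920 g.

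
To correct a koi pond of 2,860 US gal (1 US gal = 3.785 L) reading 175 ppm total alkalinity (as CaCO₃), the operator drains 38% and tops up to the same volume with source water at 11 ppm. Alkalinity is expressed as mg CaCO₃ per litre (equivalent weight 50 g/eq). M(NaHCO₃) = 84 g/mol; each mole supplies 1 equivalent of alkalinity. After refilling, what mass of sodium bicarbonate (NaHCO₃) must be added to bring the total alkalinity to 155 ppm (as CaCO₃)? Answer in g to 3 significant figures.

Volume: 2,860 US gal × 3.785 L/gal = 10,825 L.
After draining 38% and refilling: 175 × 0.62 + 11 × 0.38 = 112.68 ppm.
Deficit to target: 155 − 112.68 = 42.32 mg/L.
As CaCO₃: 42.32 mg/L × 10,825 L = 458.1 g; ÷ 50 g/eq ÷ 1 = 9.162 mol NaHCO₃.
Mass: 9.162 × 84 = 769.6 g.

770 g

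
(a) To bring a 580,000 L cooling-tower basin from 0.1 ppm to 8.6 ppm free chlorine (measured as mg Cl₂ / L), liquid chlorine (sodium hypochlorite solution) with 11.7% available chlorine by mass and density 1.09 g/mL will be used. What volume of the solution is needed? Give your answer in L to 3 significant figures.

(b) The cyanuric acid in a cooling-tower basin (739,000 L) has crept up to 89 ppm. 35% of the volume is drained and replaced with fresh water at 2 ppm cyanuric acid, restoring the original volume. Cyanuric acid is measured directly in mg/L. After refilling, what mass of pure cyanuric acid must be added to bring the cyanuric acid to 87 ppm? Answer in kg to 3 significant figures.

(a) 38.7 L; (b) 21.0 kg

(a) Chlorine deficit: 8.6 − 0.1 = 8.5 ppm = 8.5 mg/L as Cl₂.
(a) Cl₂ equivalent needed: 8.5 mg/L × 580,000 L = 4,930,000 mg = 4930 g.
(a) Product at 11.7% available chlorine: 4930 / 0.117 = 42,140 g.
(a) Volume at density 1.09 g/mL: 42,140 g ÷ 1.09 g/mL = 38,660 mL.

(b) After draining 35% and refilling: 89 × 0.65 + 2 × 0.35 = 58.55 ppm.
(b) Deficit to target: 87 − 58.55 = 28.45 mg/L.
(b) Mass: 28.45 mg/L × 739,000 L = 21,020 g cyanuric acid.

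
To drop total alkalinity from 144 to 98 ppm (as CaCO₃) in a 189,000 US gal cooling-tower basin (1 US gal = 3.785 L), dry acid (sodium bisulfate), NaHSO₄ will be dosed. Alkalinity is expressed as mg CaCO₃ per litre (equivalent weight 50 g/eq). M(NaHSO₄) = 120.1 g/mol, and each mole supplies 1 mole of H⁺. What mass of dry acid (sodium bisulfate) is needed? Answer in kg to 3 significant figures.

Volume: 189,000 US gal × 3.785 L/gal = 715,365 L.
Alkalinity to neutralize: (144 − 98) = 46 mg/L as CaCO₃ × 715,365 L = 32,910 g as CaCO₃.
Equivalents of H⁺ required: 32,910 ÷ 50 g/eq = 658.1 eq = 658.1 mol NaHSO₄.
Mass of NaHSO₄: 658.1 × 120.1 = 79,040 g.

79.0 kg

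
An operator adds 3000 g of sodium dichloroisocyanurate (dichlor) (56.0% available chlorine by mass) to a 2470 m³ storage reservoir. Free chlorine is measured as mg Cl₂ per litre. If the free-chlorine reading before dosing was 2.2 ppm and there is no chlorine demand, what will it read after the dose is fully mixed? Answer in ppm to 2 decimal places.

Volume: 2470 m³ = 2,470,000 L.
Available chlorine delivered: 3000 g × 0.56 = 1680 g as Cl₂.
Concentration rise: 1680 g / 2,470,000 L = 0.6802 mg/L = 0.68 ppm.
Final FC: 2.2 + 0.68 = 2.88 ppm.

2.88 ppm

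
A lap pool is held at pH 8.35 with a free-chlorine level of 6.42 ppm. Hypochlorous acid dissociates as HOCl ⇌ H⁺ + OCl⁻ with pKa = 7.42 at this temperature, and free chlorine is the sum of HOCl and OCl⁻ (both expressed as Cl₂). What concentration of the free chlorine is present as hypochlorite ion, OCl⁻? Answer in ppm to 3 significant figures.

5.75 ppm

[OCl⁻]/[HOCl] = 10^(pH − pKa) = 10^(8.35 − 7.42) = 10^0.93 = 8.511.
Fraction as HOCl = 1 / (1 + 8.511) = 0.1051.
OCl⁻ = (1 − 0.1051) × 6.42 ppm = 5.745 ppm.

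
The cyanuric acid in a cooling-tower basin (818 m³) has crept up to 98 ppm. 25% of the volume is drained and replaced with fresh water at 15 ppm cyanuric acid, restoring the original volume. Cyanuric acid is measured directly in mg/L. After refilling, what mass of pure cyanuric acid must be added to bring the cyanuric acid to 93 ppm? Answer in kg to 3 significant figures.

Volume: 818 m³ = 818,000 L.
After draining 25% and refilling: 98 × 0.75 + 15 × 0.25 = 77.25 ppm.
Deficit to target: 93 − 77.25 = 15.75 mg/L.
Mass: 15.75 mg/L × 818,000 L = 12,880 g cyanuric acid.

12.9 kg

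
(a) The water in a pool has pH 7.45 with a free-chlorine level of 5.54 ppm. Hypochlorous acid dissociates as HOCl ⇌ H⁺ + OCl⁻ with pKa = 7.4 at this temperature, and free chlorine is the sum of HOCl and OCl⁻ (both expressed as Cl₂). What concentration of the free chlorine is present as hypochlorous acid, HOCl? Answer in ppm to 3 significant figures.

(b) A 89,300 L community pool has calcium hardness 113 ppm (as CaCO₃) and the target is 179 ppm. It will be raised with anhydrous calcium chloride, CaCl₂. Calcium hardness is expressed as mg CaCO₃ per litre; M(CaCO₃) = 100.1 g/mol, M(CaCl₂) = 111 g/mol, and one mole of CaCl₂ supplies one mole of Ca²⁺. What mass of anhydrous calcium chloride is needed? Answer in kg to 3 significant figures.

(a) [OCl⁻]/[HOCl] = 10^(pH − pKa) = 10^(7.45 − 7.4) = 10^0.05 = 1.122.
(a) Fraction as HOCl = 1 / (1 + 1.122) = 0.4712.
(a) HOCl = 0.4712 × 5.54 ppm = 2.611 ppm.

(b) Hardness to add: (179 − 113) = 66 mg/L as CaCO₃ × 89,300 L = 5894 g as CaCO₃.
(b) Moles of Ca²⁺ (1 mol Ca²⁺ ≡ 1 mol CaCO₃): 5894 / 100.1 g/mol = 58.88 mol.
(b) Mass of CaCl₂: 58.88 × 111 = 6536 g.

(a) 2.61 ppm; (b) 6.54 kg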